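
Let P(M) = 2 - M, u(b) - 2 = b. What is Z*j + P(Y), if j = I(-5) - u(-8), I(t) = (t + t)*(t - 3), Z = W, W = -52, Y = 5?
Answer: -4475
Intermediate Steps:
u(b) = 2 + b
Z = -52
I(t) = 2*t*(-3 + t) (I(t) = (2*t)*(-3 + t) = 2*t*(-3 + t))
j = 86 (j = 2*(-5)*(-3 - 5) - (2 - 8) = 2*(-5)*(-8) - 1*(-6) = 80 + 6 = 86)
Z*j + P(Y) = -52*86 + (2 - 1*5) = -4472 + (2 - 5) = -4472 - 3 = -4475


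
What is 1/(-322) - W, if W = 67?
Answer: -21575/322 ≈ -67.003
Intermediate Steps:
1/(-322) - W = 1/(-322) - 1*67 = -1/322 - 67 = -21575/322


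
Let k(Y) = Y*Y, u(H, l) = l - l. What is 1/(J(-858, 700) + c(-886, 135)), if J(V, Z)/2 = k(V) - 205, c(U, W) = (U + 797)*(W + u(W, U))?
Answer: 1/1459903 ≈ 6.8498e-7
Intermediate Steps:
u(H, l) = 0
k(Y) = Y²
c(U, W) = W*(797 + U) (c(U, W) = (U + 797)*(W + 0) = (797 + U)*W = W*(797 + U))
J(V, Z) = -410 + 2*V² (J(V, Z) = 2*(V² - 205) = 2*(-205 + V²) = -410 + 2*V²)
1/(J(-858, 700) + c(-886, 135)) = 1/((-410 + 2*(-858)²) + 135*(797 - 886)) = 1/((-410 + 2*736164) + 135*(-89)) = 1/((-410 + 1472328) - 12015) = 1/(1471918 - 12015) = 1/1459903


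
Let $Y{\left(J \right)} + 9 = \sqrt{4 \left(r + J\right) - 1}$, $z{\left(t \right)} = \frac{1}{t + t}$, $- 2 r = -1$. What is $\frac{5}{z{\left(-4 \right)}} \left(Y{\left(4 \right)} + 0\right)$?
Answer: $360 - 40 \sqrt{17} \approx 195.08$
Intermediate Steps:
$r = \frac{1}{2}$ ($r = \left(- \frac{1}{2}\right) \left(-1\right) = \frac{1}{2} \approx 0.5$)
$z{\left(t \right)} = \frac{1}{2 t}$
$Y{\left(J \right)} = -9 + \sqrt{1 + 4 J}$ ($Y{\left(J \right)} = -9 + \sqrt{4 \left(\frac{1}{2} + J\right) - 1} = -9 + \sqrt{\left(2 + 4 J\right) - 1} = -9 + \sqrt{1 + 4 J}$)
$\frac{5}{z{\left(-4 \right)}} \left(Y{\left(4 \right)} + 0\right) = \frac{5}{\frac{1}{2} \frac{1}{-4}} \left(\left(-9 + \sqrt{1 + 4 \cdot 4}\right) + 0\right) = \frac{5}{\frac{1}{2} \left(- \frac{1}{4}\right)} \left(\left(-9 + \sqrt{1 + 16}\right) + 0\right) = \frac{5}{- \frac{1}{8}} \left(\left(-9 + \sqrt{17}\right) + 0\right) = 5 \left(-8\right) \left(-9 + \sqrt{17}\right) = - 40 \left(-9 + \sqrt{17}\right) = 360 - 40 \sqrt{17}$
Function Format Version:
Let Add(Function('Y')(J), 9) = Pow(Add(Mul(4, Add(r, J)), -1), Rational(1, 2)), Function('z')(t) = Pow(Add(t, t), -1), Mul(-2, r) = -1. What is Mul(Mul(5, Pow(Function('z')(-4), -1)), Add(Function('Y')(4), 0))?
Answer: Add(360, Mul(-40, Pow(17, Rational(1, 2)))) ≈ 195.08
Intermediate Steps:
r = Rational(1, 2) (r = Mul(Rational(-1, 2), -1) = Rational(1, 2) ≈ 0.50000)
Function('z')(t) = Mul(Rational(1, 2), Pow(t, -1)) (Function('z')(t) = Pow(Mul(2, t), -1) = Mul(Rational(1, 2), Pow(t, -1)))
Function('Y')(J) = Add(-9, Pow(Add(1, Mul(4, J)), Rational(1, 2))) (Function('Y')(J) = Add(-9, Pow(Add(Mul(4, Add(Rational(1, 2), J)), -1), Rational(1, 2))) = Add(-9, Pow(Add(Add(2, Mul(4, J)), -1), Rational(1, 2))) = Add(-9, Pow(Add(1, Mul(4, J)), Rational(1, 2))))
Mul(Mul(5, Pow(Function('z')(-4), -1)), Add(Function('Y')(4), 0)) = Mul(Mul(5, Pow(Mul(Rational(1, 2), Pow(-4, -1)), -1)), Add(Add(-9, Pow(Add(1, Mul(4, 4)), Rational(1, 2))), 0)) = Mul(Mul(5, Pow(Mul(Rational(1, 2), Rational(-1, 4)), -1)), Add(Add(-9, Pow(Add(1, 16), Rational(1, 2))), 0)) = Mul(Mul(5, Pow(Rational(-1, 8), -1)), Add(Add(-9, Pow(17, Rational(1, 2))), 0)) = Mul(Mul(5, -8), Add(-9, Pow(17, Rational(1, 2)))) = Mul(-40, Add(-9, Pow(17, Rational(1, 2)))) = Add(360, Mul(-40, Pow(17, Rational(1, 2))))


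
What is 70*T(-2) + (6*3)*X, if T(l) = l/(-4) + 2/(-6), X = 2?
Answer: 143/3 ≈ 47.667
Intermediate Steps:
T(l) = -1/3 - l/4 (T(l) = l*(-1/4) + 2*(-1/6) = -l/4 - 1/3 = -1/3 - l/4)
70*T(-2) + (6*3)*X = 70*(-1/3 - 1/4*(-2)) + (6*3)*2 = 70*(-1/3 + 1/2) + 18*2 = 70*(1/6) + 36 = 35/3 + 36 = 143/3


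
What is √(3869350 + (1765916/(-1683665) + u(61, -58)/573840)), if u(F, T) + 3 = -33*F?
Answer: 2*√1741830602566749309963295/1341881005 ≈ 1967.1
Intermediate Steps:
u(F, T) = -3 - 33*F
√(3869350 + (1765916/(-1683665) + u(61, -58)/573840)) = √(3869350 + (1765916/(-1683665) + (-3 - 33*61)/573840)) = √(3869350 + (1765916*(-1/1683665) + (-3 - 2013)*(1/573840))) = √(3869350 + (-1765916/1683665 - 2016*1/573840)) = √(3869350 + (-1765916/1683665 - 14/3985)) = √(3869350 - 1412149314/1341881005) = √(5192205854547436/1341881005) = 2*√1741830602566749309963295/1341881005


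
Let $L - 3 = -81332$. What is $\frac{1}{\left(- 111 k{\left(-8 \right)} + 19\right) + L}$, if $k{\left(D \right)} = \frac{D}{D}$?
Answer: $- \frac{1}{81421} \approx -1.2282 \cdot 10^{-5}$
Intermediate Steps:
$k{\left(D \right)} = 1$
$L = -81329$ ($L = 3 - 81332 = -81329$)
$\frac{1}{\left(- 111 k{\left(-8 \right)} + 19\right) + L} = \frac{1}{\left(\left(-111\right) 1 + 19\right) - 81329} = \frac{1}{\left(-111 + 19\right) - 81329} = \frac{1}{-92 - 81329} = \frac{1}{-81421} = - \frac{1}{81421}$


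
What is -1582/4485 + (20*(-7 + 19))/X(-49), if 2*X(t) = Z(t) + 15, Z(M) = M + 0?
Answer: -1103294/76245 ≈ -14.470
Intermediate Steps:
Z(M) = M
X(t) = 15/2 + t/2 (X(t) = (t + 15)/2 = (15 + t)/2 = 15/2 + t/2)
-1582/4485 + (20*(-7 + 19))/X(-49) = -1582/4485 + (20*(-7 + 19))/(15/2 + (1/2)*(-49)) = -1582*1/4485 + (20*12)/(15/2 - 49/2) = -1582/4485 + 240/(-17) = -1582/4485 + 240*(-1/17) = -1582/4485 - 240/17 = -1103294/76245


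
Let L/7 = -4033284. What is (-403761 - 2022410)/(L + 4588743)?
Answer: 2426171/23644245 ≈ 0.10261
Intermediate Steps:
L = -28232988 (L = 7*(-4033284) = -28232988)
(-403761 - 2022410)/(L + 4588743) = (-403761 - 2022410)/(-28232988 + 4588743) = -2426171/(-23644245) = -2426171*(-1/23644245) = 2426171/23644245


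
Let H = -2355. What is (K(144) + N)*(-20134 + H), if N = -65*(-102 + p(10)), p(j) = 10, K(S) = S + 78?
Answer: -139476778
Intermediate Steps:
K(S) = 78 + S
N = 5980 (N = -65*(-102 + 10) = -65*(-92) = 5980)
(K(144) + N)*(-20134 + H) = ((78 + 144) + 5980)*(-20134 - 2355) = (222 + 5980)*(-22489) = 6202*(-22489) = -139476778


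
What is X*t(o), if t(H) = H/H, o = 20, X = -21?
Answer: -21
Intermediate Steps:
t(H) = 1
X*t(o) = -21*1 = -21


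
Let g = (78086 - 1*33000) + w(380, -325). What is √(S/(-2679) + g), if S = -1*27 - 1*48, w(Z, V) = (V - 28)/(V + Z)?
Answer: 2*√27186196635785/49115 ≈ 212.32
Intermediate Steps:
w(Z, V) = (-28 + V)/(V + Z)
g = 2479377/55 (g = (78086 - 1*33000) + (-28 - 325)/(-325 + 380) = (78086 - 33000) - 353/55 = 45086 + (1/55)*(-353) = 45086 - 353/55 = 2479377/55 ≈ 45080.)
S = -75 (S = -27 - 48 = -75)
√(S/(-2679) + g) = √(-75/(-2679) + 2479377/55) = √(-75*(-1/2679) + 2479377/55) = √(25/893 + 2479377/55) = √(2214085036/49115) = 2*√27186196635785/49115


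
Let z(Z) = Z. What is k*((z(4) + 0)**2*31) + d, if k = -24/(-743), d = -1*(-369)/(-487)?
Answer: 5523081/361841 ≈ 15.264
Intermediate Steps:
d = -369/487 (d = 369*(-1/487) = -369/487 ≈ -0.75770)
k = 24/743 (k = -24*(-1/743) = 24/743 ≈ 0.032301)
k*((z(4) + 0)**2*31) + d = 24*((4 + 0)**2*31)/743 - 369/487 = 24*(4**2*31)/743 - 369/487 = 24*(16*31)/743 - 369/487 = (24/743)*496 - 369/487 = 11904/743 - 369/487 = 5523081/361841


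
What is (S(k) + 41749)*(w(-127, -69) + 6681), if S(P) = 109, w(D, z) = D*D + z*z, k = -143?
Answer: 1154066918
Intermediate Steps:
w(D, z) = D² + z²
(S(k) + 41749)*(w(-127, -69) + 6681) = (109 + 41749)*(((-127)² + (-69)²) + 6681) = 41858*((16129 + 4761) + 6681) = 41858*(20890 + 6681) = 41858*27571 = 1154066918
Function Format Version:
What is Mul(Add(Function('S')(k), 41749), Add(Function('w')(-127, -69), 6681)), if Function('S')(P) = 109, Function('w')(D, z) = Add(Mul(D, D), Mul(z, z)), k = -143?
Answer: 1154066918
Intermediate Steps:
Function('w')(D, z) = Add(Pow(D, 2), Pow(z, 2))
Mul(Add(Function('S')(k), 41749), Add(Function('w')(-127, -69), 6681)) = Mul(Add(109, 41749), Add(Add(Pow(-127, 2), Pow(-69, 2)), 6681)) = Mul(41858, Add(Add(16129, 4761), 6681)) = Mul(41858, Add(20890, 6681)) = Mul(41858, 27571) = 1154066918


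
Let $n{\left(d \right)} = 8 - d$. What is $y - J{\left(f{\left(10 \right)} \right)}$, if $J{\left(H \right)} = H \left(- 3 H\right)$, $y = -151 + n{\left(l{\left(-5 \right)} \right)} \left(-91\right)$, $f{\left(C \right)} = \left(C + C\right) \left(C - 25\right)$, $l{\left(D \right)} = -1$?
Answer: $269030$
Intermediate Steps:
$f{\left(C \right)} = 2 C \left(-25 + C\right)$
$y = -970$ ($y = -151 + \left(8 - -1\right) \left(-91\right) = -151 + \left(8 + 1\right) \left(-91\right) = -151 + 9 \left(-91\right) = -151 - 819 = -970$)
$J{\left(H \right)} = - 3 H^{2}$
$y - J{\left(f{\left(10 \right)} \right)} = -970 - - 3 \left(2 \cdot 10 \left(-25 + 10\right)\right)^{2} = -970 - - 3 \left(2 \cdot 10 \left(-15\right)\right)^{2} = -970 - - 3 \left(-300\right)^{2} = -970 - \left(-3\right) 90000 = -970 - -270000 = -970 + 270000 = 269030$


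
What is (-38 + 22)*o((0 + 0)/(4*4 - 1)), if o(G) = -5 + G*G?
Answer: 80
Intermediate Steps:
o(G) = -5 + G²
(-38 + 22)*o((0 + 0)/(4*4 - 1)) = (-38 + 22)*(-5 + ((0 + 0)/(4*4 - 1))²) = -16*(-5 + (0/(16 - 1))²) = -16*(-5 + (0/15)²) = -16*(-5 + (0*(1/15))²) = -16*(-5 + 0²) = -16*(-5 + 0) = -16*(-5) = 80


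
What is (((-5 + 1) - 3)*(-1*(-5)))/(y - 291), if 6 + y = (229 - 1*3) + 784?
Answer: -35/713 ≈ -0.049088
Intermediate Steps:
y = 1004 (y = -6 + ((229 - 1*3) + 784) = -6 + ((229 - 3) + 784) = -6 + (226 + 784) = -6 + 1010 = 1004)
(((-5 + 1) - 3)*(-1*(-5)))/(y - 291) = (((-5 + 1) - 3)*(-1*(-5)))/(1004 - 291) = ((-4 - 3)*5)/713 = (-7*5)/713 = (1/713)*(-35) = -35/713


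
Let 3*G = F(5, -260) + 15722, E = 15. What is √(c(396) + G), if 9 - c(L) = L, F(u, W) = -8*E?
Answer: √43323/3 ≈ 69.381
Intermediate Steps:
F(u, W) = -120 (F(u, W) = -8*15 = -120)
c(L) = 9 - L
G = 15602/3 (G = (-120 + 15722)/3 = (⅓)*15602 = 15602/3 ≈ 5200.7)
√(c(396) + G) = √((9 - 1*396) + 15602/3) = √((9 - 396) + 15602/3) = √(-387 + 15602/3) = √(14441/3) = √43323/3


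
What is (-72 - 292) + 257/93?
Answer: -33595/93 ≈ -361.24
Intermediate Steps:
(-72 - 292) + 257/93 = -364 + 257*(1/93) = -364 + 257/93 = -33595/93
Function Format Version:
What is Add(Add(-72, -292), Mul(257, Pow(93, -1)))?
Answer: Rational(-33595, 93) ≈ -361.24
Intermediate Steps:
Add(Add(-72, -292), Mul(257, Pow(93, -1))) = Add(-364, Mul(257, Rational(1, 93))) = Add(-364, Rational(257, 93)) = Rational(-33595, 93)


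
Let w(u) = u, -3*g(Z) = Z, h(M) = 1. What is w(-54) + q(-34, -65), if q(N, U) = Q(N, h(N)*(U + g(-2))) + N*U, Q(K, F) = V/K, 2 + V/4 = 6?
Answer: 36644/17 ≈ 2155.5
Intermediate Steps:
V = 16 (V = -8 + 4*6 = -8 + 24 = 16)
g(Z) = -Z/3
Q(K, F) = 16/K
q(N, U) = 16/N + N*U
w(-54) + q(-34, -65) = -54 + (16/(-34) - 34*(-65)) = -54 + (16*(-1/34) + 2210) = -54 + (-8/17 + 2210) = -54 + 37562/17 = 36644/17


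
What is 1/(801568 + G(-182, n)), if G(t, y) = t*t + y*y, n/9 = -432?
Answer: 1/15951236 ≈ 6.2691e-8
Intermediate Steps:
n = -3888 (n = 9*(-432) = -3888)
G(t, y) = t² + y²
1/(801568 + G(-182, n)) = 1/(801568 + ((-182)² + (-3888)²)) = 1/(801568 + (33124 + 15116544)) = 1/(801568 + 15149668) = 1/15951236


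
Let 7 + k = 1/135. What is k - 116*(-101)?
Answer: 1580716/135 ≈ 11709.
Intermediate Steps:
k = -944/135 (k = -7 + 1/135 = -944/135 ≈ -6.9926)
k - 116*(-101) = -944/135 - 116*(-101) = -944/135 + 11716 = 1580716/135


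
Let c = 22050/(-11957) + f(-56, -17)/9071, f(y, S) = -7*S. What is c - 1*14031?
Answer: -1522028171024/108461947 ≈ -14033.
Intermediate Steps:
c = -198592667/108461947 (c = 22050/(-11957) - 7*(-17)/9071 = 22050*(-1/11957) + 119*(1/9071) = -22050/11957 + 119/9071 = -198592667/108461947 ≈ -1.8310)
c - 1*14031 = -198592667/108461947 - 1*14031 = -198592667/108461947 - 14031 = -1522028171024/108461947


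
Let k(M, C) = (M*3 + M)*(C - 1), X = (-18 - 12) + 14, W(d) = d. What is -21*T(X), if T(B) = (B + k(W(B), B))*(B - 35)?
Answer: 1148112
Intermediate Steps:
X = -16 (X = -30 + 14 = -16)
k(M, C) = 4*M*(-1 + C) (k(M, C) = (3*M + M)*(-1 + C) = (4*M)*(-1 + C) = 4*M*(-1 + C))
T(B) = (-35 + B)*(B + 4*B*(-1 + B)) (T(B) = (B + 4*B*(-1 + B))*(B - 35) = (B + 4*B*(-1 + B))*(-35 + B) = (-35 + B)*(B + 4*B*(-1 + B)))
-21*T(X) = -(-336)*(105 - 143*(-16) + 4*(-16)²) = -(-336)*(105 + 2288 + 4*256) = -(-336)*(105 + 2288 + 1024) = -(-336)*3417 = -21*(-54672) = 1148112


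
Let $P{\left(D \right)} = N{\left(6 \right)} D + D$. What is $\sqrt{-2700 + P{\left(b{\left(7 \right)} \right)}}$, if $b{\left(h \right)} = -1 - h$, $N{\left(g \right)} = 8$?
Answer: $6 i \sqrt{77} \approx 52.65 i$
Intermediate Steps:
$P{\left(D \right)} = 9 D$ ($P{\left(D \right)} = 8 D + D = 9 D$)
$\sqrt{-2700 + P{\left(b{\left(7 \right)} \right)}} = \sqrt{-2700 + 9 \left(-1 - 7\right)} = \sqrt{-2700 + 9 \left(-8\right)} = \sqrt{-2700 - 72} = \sqrt{-2772} = 6 i \sqrt{77}$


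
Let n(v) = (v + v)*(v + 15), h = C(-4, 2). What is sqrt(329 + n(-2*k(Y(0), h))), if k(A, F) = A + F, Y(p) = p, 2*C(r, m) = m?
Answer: sqrt(277) ≈ 16.643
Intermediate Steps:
C(r, m) = m/2
h = 1 (h = (1/2)*2 = 1)
n(v) = 2*v*(15 + v) (n(v) = (2*v)*(15 + v) = 2*v*(15 + v))
sqrt(329 + n(-2*k(Y(0), h))) = sqrt(329 + 2*(-2*(0 + 1))*(15 - 2*(0 + 1))) = sqrt(329 + 2*(-2*1)*(15 - 2*1)) = sqrt(329 + 2*(-2)*(15 - 2)) = sqrt(329 + 2*(-2)*13) = sqrt(329 - 52) = sqrt(277)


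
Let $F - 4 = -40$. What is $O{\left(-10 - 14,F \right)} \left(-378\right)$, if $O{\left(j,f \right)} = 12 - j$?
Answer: $-13608$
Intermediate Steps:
$F = -36$ ($F = 4 - 40 = -36$)
$O{\left(-10 - 14,F \right)} \left(-378\right) = \left(12 - \left(-10 - 14\right)\right) \left(-378\right) = \left(12 - -24\right) \left(-378\right) = \left(12 + 24\right) \left(-378\right) = 36 \left(-378\right) = -13608$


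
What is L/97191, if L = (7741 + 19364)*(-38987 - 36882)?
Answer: -685476415/32397 ≈ -21159.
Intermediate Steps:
L = -2056429245 (L = 27105*(-75869) = -2056429245)
L/97191 = -2056429245/97191 = -2056429245*1/97191 = -685476415/32397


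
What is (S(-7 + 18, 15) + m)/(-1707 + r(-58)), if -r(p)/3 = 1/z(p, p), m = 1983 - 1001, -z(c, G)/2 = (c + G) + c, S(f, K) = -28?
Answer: -110664/198013 ≈ -0.55887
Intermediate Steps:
z(c, G) = -4*c - 2*G (z(c, G) = -2*((c + G) + c) = -2*((G + c) + c) = -2*(G + 2*c) = -4*c - 2*G)
m = 982
r(p) = 1/(2*p) (r(p) = -3/(-4*p - 2*p) = -3*(-1/(6*p)) = -(-1)/(2*p) = 1/(2*p))
(S(-7 + 18, 15) + m)/(-1707 + r(-58)) = (-28 + 982)/(-1707 + (½)/(-58)) = 954/(-1707 + (½)*(-1/58)) = 954/(-1707 - 1/116) = 954/(-198013/116) = 954*(-116/198013) = -110664/198013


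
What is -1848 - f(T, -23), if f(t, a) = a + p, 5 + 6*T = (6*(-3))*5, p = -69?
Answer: -1756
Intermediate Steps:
T = -95/6 (T = -⅚ + ((6*(-3))*5)/6 = -⅚ + (-18*5)/6 = -⅚ + (⅙)*(-90) = -⅚ - 15 = -95/6 ≈ -15.833)
f(t, a) = -69 + a (f(t, a) = a - 69 = -69 + a)
-1848 - f(T, -23) = -1848 - (-69 - 23) = -1848 - 1*(-92) = -1848 + 92 = -1756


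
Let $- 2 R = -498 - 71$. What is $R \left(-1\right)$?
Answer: $- \frac{569}{2} \approx -284.5$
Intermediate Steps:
$R = \frac{569}{2}$ ($R = - \frac{-498 - 71}{2} = \left(- \frac{1}{2}\right) \left(-569\right) = \frac{569}{2} \approx 284.5$)
$R \left(-1\right) = \frac{569}{2} \left(-1\right) = - \frac{569}{2}$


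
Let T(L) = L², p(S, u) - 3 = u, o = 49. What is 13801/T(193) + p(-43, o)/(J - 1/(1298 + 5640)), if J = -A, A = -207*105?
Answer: 2094593862853/5617053432821 ≈ 0.37290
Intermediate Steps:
p(S, u) = 3 + u
A = -21735
J = 21735 (J = -1*(-21735) = 21735)
13801/T(193) + p(-43, o)/(J - 1/(1298 + 5640)) = 13801/(193²) + (3 + 49)/(21735 - 1/(1298 + 5640)) = 13801/37249 + 52/(21735 - 1/6938) = 13801/37249 + 52/(150797429/6938) = 13801/37249 + 52*(6938/150797429) = 13801/37249 + 360776/150797429 = 2094593862853/5617053432821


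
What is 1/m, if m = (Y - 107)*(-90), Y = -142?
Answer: 1/22410 ≈ 4.4623e-5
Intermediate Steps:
m = 22410 (m = (-142 - 107)*(-90) = -249*(-90) = 22410)
1/m = 1/22410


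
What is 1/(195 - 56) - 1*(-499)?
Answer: 69362/139 ≈ 499.01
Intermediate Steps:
1/(195 - 56) - 1*(-499) = 1/139 + 499 = 69362/139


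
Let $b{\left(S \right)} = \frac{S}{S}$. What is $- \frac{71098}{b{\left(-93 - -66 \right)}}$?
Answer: $-71098$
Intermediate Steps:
$b{\left(S \right)} = 1$
$- \frac{71098}{b{\left(-93 - -66 \right)}} = - \frac{71098}{1} = \left(-71098\right) 1 = -71098$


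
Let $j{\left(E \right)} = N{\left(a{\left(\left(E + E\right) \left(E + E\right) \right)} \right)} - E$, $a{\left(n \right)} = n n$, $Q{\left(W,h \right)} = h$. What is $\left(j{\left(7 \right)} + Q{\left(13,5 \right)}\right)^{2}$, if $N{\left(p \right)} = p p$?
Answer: $2177953331906214916$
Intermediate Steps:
$a{\left(n \right)} = n^{2}$
$N{\left(p \right)} = p^{2}$
$j{\left(E \right)} = - E + 256 E^{8}$ ($j{\left(E \right)} = \left(\left(\left(E + E\right) \left(E + E\right)\right)^{2}\right)^{2} - E = \left(\left(2 E 2 E\right)^{2}\right)^{2} - E = \left(\left(4 E^{2}\right)^{2}\right)^{2} - E = \left(16 E^{4}\right)^{2} - E = 256 E^{8} - E = - E + 256 E^{8}$)
$\left(j{\left(7 \right)} + Q{\left(13,5 \right)}\right)^{2} = \left(\left(\left(-1\right) 7 + 256 \cdot 7^{8}\right) + 5\right)^{2} = \left(\left(-7 + 256 \cdot 5764801\right) + 5\right)^{2} = \left(\left(-7 + 1475789056\right) + 5\right)^{2} = \left(1475789049 + 5\right)^{2} = 1475789054^{2} = 2177953331906214916$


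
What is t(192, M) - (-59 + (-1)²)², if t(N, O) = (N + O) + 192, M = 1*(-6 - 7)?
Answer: -2993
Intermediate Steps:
M = -13 (M = 1*(-13) = -13)
t(N, O) = 192 + N + O
t(192, M) - (-59 + (-1)²)² = (192 + 192 - 13) - (-59 + (-1)²)² = 371 - (-59 + 1)² = 371 - 1*(-58)² = 371 - 1*3364 = 371 - 3364 = -2993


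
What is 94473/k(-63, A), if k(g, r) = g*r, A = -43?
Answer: 10497/301 ≈ 34.874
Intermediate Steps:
94473/k(-63, A) = 94473/((-63*(-43))) = 94473/2709 = 94473*(1/2709) = 10497/301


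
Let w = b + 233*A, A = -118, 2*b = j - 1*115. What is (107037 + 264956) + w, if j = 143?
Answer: 344513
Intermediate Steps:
b = 14 (b = (143 - 1*115)/2 = (143 - 115)/2 = (½)*28 = 14)
w = -27480 (w = 14 + 233*(-118) = 14 - 27494 = -27480)
(107037 + 264956) + w = (107037 + 264956) - 27480 = 371993 - 27480 = 344513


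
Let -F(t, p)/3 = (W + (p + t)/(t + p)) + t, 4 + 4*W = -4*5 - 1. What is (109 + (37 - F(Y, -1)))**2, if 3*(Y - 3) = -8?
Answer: 275625/16 ≈ 17227.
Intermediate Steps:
Y = 1/3 (Y = 3 + (1/3)*(-8) = 3 - 8/3 = 1/3 ≈ 0.33333)
W = -25/4 (W = -1 + (-4*5 - 1)/4 = -1 + (-20 - 1)/4 = -1 + (1/4)*(-21) = -1 - 21/4 = -25/4 ≈ -6.2500)
F(t, p) = 63/4 - 3*t (F(t, p) = -3*((-25/4 + (p + t)/(t + p)) + t) = -3*((-25/4 + (p + t)/(p + t)) + t) = -3*((-25/4 + 1) + t) = -3*(-21/4 + t) = 63/4 - 3*t)
(109 + (37 - F(Y, -1)))**2 = (109 + (37 - (63/4 - 3*1/3)))**2 = (109 + (37 - (63/4 - 1)))**2 = (109 + (37 - 1*59/4))**2 = (109 + (37 - 59/4))**2 = (109 + 89/4)**2 = (525/4)**2 = 275625/16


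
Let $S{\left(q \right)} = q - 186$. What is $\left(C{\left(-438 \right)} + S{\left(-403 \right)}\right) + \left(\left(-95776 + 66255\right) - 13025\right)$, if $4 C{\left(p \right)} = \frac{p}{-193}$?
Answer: $- \frac{16649891}{386} \approx -43134.0$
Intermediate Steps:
$S{\left(q \right)} = -186 + q$ ($S{\left(q \right)} = q - 186 = -186 + q$)
$C{\left(p \right)} = - \frac{p}{772}$ ($C{\left(p \right)} = \frac{p \frac{1}{-193}}{4} = \frac{p \left(- \frac{1}{193}\right)}{4} = \frac{\left(- \frac{1}{193}\right) p}{4} = - \frac{p}{772}$)
$\left(C{\left(-438 \right)} + S{\left(-403 \right)}\right) + \left(\left(-95776 + 66255\right) - 13025\right) = \left(\left(- \frac{1}{772}\right) \left(-438\right) - 589\right) + \left(\left(-95776 + 66255\right) - 13025\right) = \left(\frac{219}{386} - 589\right) - 42546 = - \frac{227135}{386} - 42546 = - \frac{16649891}{386}$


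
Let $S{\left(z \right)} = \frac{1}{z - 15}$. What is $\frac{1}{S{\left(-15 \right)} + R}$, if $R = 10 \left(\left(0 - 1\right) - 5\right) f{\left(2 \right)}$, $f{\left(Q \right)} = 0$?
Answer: $-30$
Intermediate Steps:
$S{\left(z \right)} = \frac{1}{-15 + z}$
$R = 0$ ($R = 10 \left(\left(0 - 1\right) - 5\right) 0 = 10 \left(-1 - 5\right) 0 = 10 \left(-6\right) 0 = \left(-60\right) 0 = 0$)
$\frac{1}{S{\left(-15 \right)} + R} = \frac{1}{\frac{1}{-15 - 15} + 0} = \frac{1}{\frac{1}{-30} + 0} = \frac{1}{- \frac{1}{30} + 0} = \frac{1}{- \frac{1}{30}} = -30$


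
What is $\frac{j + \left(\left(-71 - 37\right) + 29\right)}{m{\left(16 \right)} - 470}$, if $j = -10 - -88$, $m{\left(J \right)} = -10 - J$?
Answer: $\frac{1}{496} \approx 0.0020161$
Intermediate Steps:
$j = 78$ ($j = -10 + 88 = 78$)
$\frac{j + \left(\left(-71 - 37\right) + 29\right)}{m{\left(16 \right)} - 470} = \frac{78 + \left(\left(-71 - 37\right) + 29\right)}{\left(-10 - 16\right) - 470} = \frac{78 + \left(-108 + 29\right)}{\left(-10 - 16\right) - 470} = \frac{78 - 79}{-26 - 470} = - \frac{1}{-496} = \left(-1\right) \left(- \frac{1}{496}\right) = \frac{1}{496}$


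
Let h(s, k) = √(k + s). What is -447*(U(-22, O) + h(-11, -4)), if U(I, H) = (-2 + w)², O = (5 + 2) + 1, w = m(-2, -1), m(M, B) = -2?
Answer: -7152 - 447*I*√15 ≈ -7152.0 - 1731.2*I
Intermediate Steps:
w = -2
O = 8 (O = 7 + 1 = 8)
U(I, H) = 16 (U(I, H) = (-2 - 2)² = (-4)² = 16)
-447*(U(-22, O) + h(-11, -4)) = -447*(16 + √(-4 - 11)) = -447*(16 + √(-15)) = -447*(16 + I*√15) = -7152 - 447*I*√15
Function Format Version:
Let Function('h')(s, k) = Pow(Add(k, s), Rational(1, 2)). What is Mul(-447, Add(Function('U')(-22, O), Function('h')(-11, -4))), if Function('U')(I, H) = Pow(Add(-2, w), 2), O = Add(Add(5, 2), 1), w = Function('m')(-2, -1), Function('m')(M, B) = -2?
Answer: Add(-7152, Mul(-447, I, Pow(15, Rational(1, 2)))) ≈ Add(-7152.0, Mul(-1731.2, I))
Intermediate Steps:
w = -2
O = 8 (O = Add(7, 1) = 8)
Function('U')(I, H) = 16 (Function('U')(I, H) = Pow(Add(-2, -2), 2) = Pow(-4, 2) = 16)
Mul(-447, Add(Function('U')(-22, O), Function('h')(-11, -4))) = Mul(-447, Add(16, Pow(Add(-4, -11), Rational(1, 2)))) = Mul(-447, Add(16, Pow(-15, Rational(1, 2)))) = Mul(-447, Add(16, Mul(I, Pow(15, Rational(1, 2))))) = Add(-7152, Mul(-447, I, Pow(15, Rational(1, 2))))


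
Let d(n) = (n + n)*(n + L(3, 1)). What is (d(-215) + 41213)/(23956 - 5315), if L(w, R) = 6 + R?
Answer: 130653/18641 ≈ 7.0089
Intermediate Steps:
d(n) = 2*n*(7 + n) (d(n) = (n + n)*(n + (6 + 1)) = (2*n)*(n + 7) = (2*n)*(7 + n) = 2*n*(7 + n))
(d(-215) + 41213)/(23956 - 5315) = (2*(-215)*(7 - 215) + 41213)/(23956 - 5315) = (2*(-215)*(-208) + 41213)/18641 = (89440 + 41213)*(1/18641) = 130653*(1/18641) = 130653/18641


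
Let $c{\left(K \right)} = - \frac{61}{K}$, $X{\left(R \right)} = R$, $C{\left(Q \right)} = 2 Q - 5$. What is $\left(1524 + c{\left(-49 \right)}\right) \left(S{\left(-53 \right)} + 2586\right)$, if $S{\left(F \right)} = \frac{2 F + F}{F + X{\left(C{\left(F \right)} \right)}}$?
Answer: $\frac{4529734833}{1148} \approx 3.9458 \cdot 10^{6}$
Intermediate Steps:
$C{\left(Q \right)} = -5 + 2 Q$
$S{\left(F \right)} = \frac{3 F}{-5 + 3 F}$ ($S{\left(F \right)} = \frac{2 F + F}{F + \left(-5 + 2 F\right)} = \frac{3 F}{-5 + 3 F}$)
$\left(1524 + c{\left(-49 \right)}\right) \left(S{\left(-53 \right)} + 2586\right) = \left(1524 - \frac{61}{-49}\right) \left(3 \left(-53\right) \frac{1}{-5 + 3 \left(-53\right)} + 2586\right) = \left(1524 - - \frac{61}{49}\right) \left(3 \left(-53\right) \frac{1}{-5 - 159} + 2586\right) = \left(1524 + \frac{61}{49}\right) \left(3 \left(-53\right) \frac{1}{-164} + 2586\right) = \frac{74737 \left(3 \left(-53\right) \left(- \frac{1}{164}\right) + 2586\right)}{49} = \frac{74737 \left(\frac{159}{164} + 2586\right)}{49} = \frac{74737}{49} \cdot \frac{424263}{164} = \frac{4529734833}{1148}$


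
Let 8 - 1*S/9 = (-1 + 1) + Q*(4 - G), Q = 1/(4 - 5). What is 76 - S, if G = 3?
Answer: -5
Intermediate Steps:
Q = -1 (Q = 1/(-1) = -1)
S = 81 (S = 72 - 9*((-1 + 1) - (4 - 1*3)) = 72 - 9*(0 - (4 - 3)) = 72 - 9*(0 - 1*1) = 72 - 9*(0 - 1) = 72 - 9*(-1) = 72 + 9 = 81)
76 - S = 76 - 1*81 = 76 - 81 = -5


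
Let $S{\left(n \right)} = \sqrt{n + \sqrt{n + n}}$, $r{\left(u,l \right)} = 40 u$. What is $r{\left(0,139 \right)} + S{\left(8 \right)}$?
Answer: $2 \sqrt{3} \approx 3.4641$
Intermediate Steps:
$S{\left(n \right)} = \sqrt{n + \sqrt{2} \sqrt{n}}$ ($S{\left(n \right)} = \sqrt{n + \sqrt{2 n}} = \sqrt{n + \sqrt{2} \sqrt{n}}$)
$r{\left(0,139 \right)} + S{\left(8 \right)} = 40 \cdot 0 + \sqrt{8 + \sqrt{2} \sqrt{8}} = 0 + \sqrt{8 + \sqrt{2} \cdot 2 \sqrt{2}} = 0 + \sqrt{8 + 4} = 0 + \sqrt{12} = 0 + 2 \sqrt{3} = 2 \sqrt{3}$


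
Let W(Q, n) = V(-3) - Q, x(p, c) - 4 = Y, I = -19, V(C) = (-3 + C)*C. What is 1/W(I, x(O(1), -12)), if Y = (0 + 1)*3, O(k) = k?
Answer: 1/37 ≈ 0.027027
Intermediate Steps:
V(C) = C*(-3 + C)
Y = 3 (Y = 1*3 = 3)
x(p, c) = 7 (x(p, c) = 4 + 3 = 7)
W(Q, n) = 18 - Q (W(Q, n) = -3*(-3 - 3) - Q = -3*(-6) - Q = 18 - Q)
1/W(I, x(O(1), -12)) = 1/(18 - 1*(-19)) = 1/(18 + 19) = 1/37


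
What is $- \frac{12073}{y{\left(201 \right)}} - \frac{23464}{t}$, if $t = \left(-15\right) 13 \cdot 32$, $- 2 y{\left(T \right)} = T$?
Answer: $\frac{2158157}{17420} \approx 123.89$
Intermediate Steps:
$y{\left(T \right)} = - \frac{T}{2}$
$t = -6240$ ($t = \left(-195\right) 32 = -6240$)
$- \frac{12073}{y{\left(201 \right)}} - \frac{23464}{t} = - \frac{12073}{\left(- \frac{1}{2}\right) 201} - \frac{23464}{-6240} = - \frac{12073}{- \frac{201}{2}} - - \frac{2933}{780} = \left(-12073\right) \left(- \frac{2}{201}\right) + \frac{2933}{780} = \frac{24146}{201} + \frac{2933}{780} = \frac{2158157}{17420}$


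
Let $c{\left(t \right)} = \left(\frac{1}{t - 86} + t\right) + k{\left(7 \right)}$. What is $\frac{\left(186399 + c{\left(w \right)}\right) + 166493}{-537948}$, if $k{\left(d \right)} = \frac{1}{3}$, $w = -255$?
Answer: $- \frac{360747989}{550320804} \approx -0.65552$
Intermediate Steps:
$k{\left(d \right)} = \frac{1}{3}$
$c{\left(t \right)} = \frac{1}{3} + t + \frac{1}{-86 + t}$ ($c{\left(t \right)} = \left(\frac{1}{t - 86} + t\right) + \frac{1}{3} = \left(\frac{1}{-86 + t} + t\right) + \frac{1}{3} = \left(t + \frac{1}{-86 + t}\right) + \frac{1}{3} = \frac{1}{3} + t + \frac{1}{-86 + t}$)
$\frac{\left(186399 + c{\left(w \right)}\right) + 166493}{-537948} = \frac{\left(186399 + \frac{-83 - -65535 + 3 \left(-255\right)^{2}}{3 \left(-86 - 255\right)}\right) + 166493}{-537948} = \left(\left(186399 + \frac{-83 + 65535 + 3 \cdot 65025}{3 \left(-341\right)}\right) + 166493\right) \left(- \frac{1}{537948}\right) = \left(\left(186399 + \frac{1}{3} \left(- \frac{1}{341}\right) \left(-83 + 65535 + 195075\right)\right) + 166493\right) \left(- \frac{1}{537948}\right) = \left(\left(186399 + \frac{1}{3} \left(- \frac{1}{341}\right) 260527\right) + 166493\right) \left(- \frac{1}{537948}\right) = \left(\left(186399 - \frac{260527}{1023}\right) + 166493\right) \left(- \frac{1}{537948}\right) = \left(\frac{190425650}{1023} + 166493\right) \left(- \frac{1}{537948}\right) = \frac{360747989}{1023} \left(- \frac{1}{537948}\right) = - \frac{360747989}{550320804}$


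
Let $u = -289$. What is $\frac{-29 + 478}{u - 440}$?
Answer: $- \frac{449}{729} \approx -0.61591$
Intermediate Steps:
$\frac{-29 + 478}{u - 440} = \frac{-29 + 478}{-289 - 440} = \frac{449}{-729} = 449 \left(- \frac{1}{729}\right) = - \frac{449}{729}$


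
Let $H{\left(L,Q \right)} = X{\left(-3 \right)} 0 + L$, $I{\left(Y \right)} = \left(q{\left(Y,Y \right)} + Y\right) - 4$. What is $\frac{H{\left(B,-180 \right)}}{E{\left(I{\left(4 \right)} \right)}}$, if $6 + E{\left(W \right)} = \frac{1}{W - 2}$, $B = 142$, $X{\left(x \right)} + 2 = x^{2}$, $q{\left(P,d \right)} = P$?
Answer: $- \frac{284}{11} \approx -25.818$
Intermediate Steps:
$X{\left(x \right)} = -2 + x^{2}$
$I{\left(Y \right)} = -4 + 2 Y$ ($I{\left(Y \right)} = \left(Y + Y\right) - 4 = 2 Y - 4 = -4 + 2 Y$)
$E{\left(W \right)} = -6 + \frac{1}{-2 + W}$ ($E{\left(W \right)} = -6 + \frac{1}{W - 2} = -6 + \frac{1}{-2 + W}$)
$H{\left(L,Q \right)} = L$ ($H{\left(L,Q \right)} = \left(-2 + \left(-3\right)^{2}\right) 0 + L = \left(-2 + 9\right) 0 + L = 7 \cdot 0 + L = 0 + L = L$)
$\frac{H{\left(B,-180 \right)}}{E{\left(I{\left(4 \right)} \right)}} = \frac{142}{\frac{1}{-2 + \left(-4 + 2 \cdot 4\right)} \left(13 - 6 \left(-4 + 2 \cdot 4\right)\right)} = \frac{142}{\frac{1}{-2 + \left(-4 + 8\right)} \left(13 - 6 \left(-4 + 8\right)\right)} = \frac{142}{\frac{1}{-2 + 4} \left(13 - 24\right)} = \frac{142}{\frac{1}{2} \left(13 - 24\right)} = \frac{142}{\frac{1}{2} \left(-11\right)} = \frac{142}{- \frac{11}{2}} = 142 \left(- \frac{2}{11}\right) = - \frac{284}{11}$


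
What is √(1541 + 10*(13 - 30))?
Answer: √1371 ≈ 37.027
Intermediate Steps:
√(1541 + 10*(13 - 30)) = √(1541 + 10*(-17)) = √(1541 - 170) = √1371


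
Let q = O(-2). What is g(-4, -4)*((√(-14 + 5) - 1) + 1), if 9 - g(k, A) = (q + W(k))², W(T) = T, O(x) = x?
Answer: -81*I ≈ -81.0*I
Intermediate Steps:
q = -2
g(k, A) = 9 - (-2 + k)²
g(-4, -4)*((√(-14 + 5) - 1) + 1) = (9 - (-2 - 4)²)*((√(-14 + 5) - 1) + 1) = (9 - 1*(-6)²)*((√(-9) - 1) + 1) = (9 - 1*36)*((3*I - 1) + 1) = (9 - 36)*((-1 + 3*I) + 1) = -81*I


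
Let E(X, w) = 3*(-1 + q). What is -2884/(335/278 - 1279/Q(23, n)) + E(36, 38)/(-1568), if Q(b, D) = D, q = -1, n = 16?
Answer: 5029113847/137279184 ≈ 36.634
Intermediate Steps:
E(X, w) = -6 (E(X, w) = 3*(-1 - 1) = 3*(-2) = -6)
-2884/(335/278 - 1279/Q(23, n)) + E(36, 38)/(-1568) = -2884/(335/278 - 1279/16) - 6/(-1568) = -2884/(335*(1/278) - 1279*1/16) - 6*(-1/1568) = -2884/(335/278 - 1279/16) + 3/784 = -2884/(-175101/2224) + 3/784 = -2884*(-2224/175101) + 3/784 = 6414016/175101 + 3/784 = 5029113847/137279184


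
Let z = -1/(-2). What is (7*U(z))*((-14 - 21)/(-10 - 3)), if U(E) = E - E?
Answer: 0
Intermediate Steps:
z = ½ (z = -1*(-½) = ½ ≈ 0.50000)
U(E) = 0
(7*U(z))*((-14 - 21)/(-10 - 3)) = (7*0)*((-14 - 21)/(-10 - 3)) = 0*(-35/(-13)) = 0*(-35*(-1/13)) = 0*(35/13) = 0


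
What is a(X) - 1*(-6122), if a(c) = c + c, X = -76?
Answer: 5970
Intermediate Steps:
a(c) = 2*c
a(X) - 1*(-6122) = 2*(-76) - 1*(-6122) = -152 + 6122 = 5970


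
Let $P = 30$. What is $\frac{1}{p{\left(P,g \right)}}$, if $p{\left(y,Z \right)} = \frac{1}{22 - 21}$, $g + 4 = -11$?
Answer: $1$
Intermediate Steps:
$g = -15$ ($g = -4 - 11 = -15$)
$p{\left(y,Z \right)} = 1$ ($p{\left(y,Z \right)} = 1^{-1} = 1$)
$\frac{1}{p{\left(P,g \right)}} = 1^{-1} = 1$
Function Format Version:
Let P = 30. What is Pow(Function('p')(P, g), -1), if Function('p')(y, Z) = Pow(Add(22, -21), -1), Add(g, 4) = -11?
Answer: 1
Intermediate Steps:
g = -15 (g = Add(-4, -11) = -15)
Function('p')(y, Z) = 1 (Function('p')(y, Z) = Pow(1, -1) = 1)
Pow(Function('p')(P, g), -1) = Pow(1, -1) = 1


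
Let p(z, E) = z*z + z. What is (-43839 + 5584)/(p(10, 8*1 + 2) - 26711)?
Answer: 38255/26601 ≈ 1.4381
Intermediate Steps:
p(z, E) = z + z² (p(z, E) = z² + z = z + z²)
(-43839 + 5584)/(p(10, 8*1 + 2) - 26711) = (-43839 + 5584)/(10*(1 + 10) - 26711) = -38255/(10*11 - 26711) = -38255/(110 - 26711) = -38255/(-26601) = -38255*(-1/26601) = 38255/26601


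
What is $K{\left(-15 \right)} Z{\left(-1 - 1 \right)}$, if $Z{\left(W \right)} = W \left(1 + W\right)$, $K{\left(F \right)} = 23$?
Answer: $46$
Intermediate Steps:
$K{\left(-15 \right)} Z{\left(-1 - 1 \right)} = 23 \left(-1 - 1\right) \left(1 - 2\right) = 23 \left(- 2 \left(1 - 2\right)\right) = 23 \left(\left(-2\right) \left(-1\right)\right) = 23 \cdot 2 = 46$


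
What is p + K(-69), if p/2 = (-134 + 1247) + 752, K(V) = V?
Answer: 3661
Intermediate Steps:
p = 3730 (p = 2*((-134 + 1247) + 752) = 2*(1113 + 752) = 2*1865 = 3730)
p + K(-69) = 3730 - 69 = 3661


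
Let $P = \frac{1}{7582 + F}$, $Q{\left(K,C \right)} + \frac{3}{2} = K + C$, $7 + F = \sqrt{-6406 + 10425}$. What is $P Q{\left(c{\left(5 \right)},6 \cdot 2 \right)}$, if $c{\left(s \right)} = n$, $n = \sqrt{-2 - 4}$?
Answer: $\frac{\frac{21}{2} + i \sqrt{6}}{7575 + \sqrt{4019}} \approx 0.0013746 + 0.00032068 i$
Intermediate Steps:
$F = -7 + \sqrt{4019}$ ($F = -7 + \sqrt{-6406 + 10425} = -7 + \sqrt{4019} \approx 56.396$)
$n = i \sqrt{6}$ ($n = \sqrt{-6} = i \sqrt{6} \approx 2.4495 i$)
$c{\left(s \right)} = i \sqrt{6}$
$Q{\left(K,C \right)} = - \frac{3}{2} + C + K$ ($Q{\left(K,C \right)} = - \frac{3}{2} + \left(K + C\right) = - \frac{3}{2} + \left(C + K\right) = - \frac{3}{2} + C + K$)
$P = \frac{1}{7575 + \sqrt{4019}}$ ($P = \frac{1}{7582 - \left(7 - \sqrt{4019}\right)} = \frac{1}{7575 + \sqrt{4019}} \approx 0.00013092$)
$P Q{\left(c{\left(5 \right)},6 \cdot 2 \right)} = \left(\frac{7575}{57376606} - \frac{\sqrt{4019}}{57376606}\right) \left(- \frac{3}{2} + 6 \cdot 2 + i \sqrt{6}\right) = \left(\frac{7575}{57376606} - \frac{\sqrt{4019}}{57376606}\right) \left(- \frac{3}{2} + 12 + i \sqrt{6}\right) = \left(\frac{7575}{57376606} - \frac{\sqrt{4019}}{57376606}\right) \left(\frac{21}{2} + i \sqrt{6}\right) = \left(\frac{21}{2} + i \sqrt{6}\right) \left(\frac{7575}{57376606} - \frac{\sqrt{4019}}{57376606}\right)$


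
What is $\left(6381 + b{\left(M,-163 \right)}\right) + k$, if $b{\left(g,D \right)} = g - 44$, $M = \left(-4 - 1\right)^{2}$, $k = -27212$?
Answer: $-20850$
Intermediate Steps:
$M = 25$ ($M = \left(-5\right)^{2} = 25$)
$b{\left(g,D \right)} = -44 + g$
$\left(6381 + b{\left(M,-163 \right)}\right) + k = \left(6381 + \left(-44 + 25\right)\right) - 27212 = \left(6381 - 19\right) - 27212 = 6362 - 27212 = -20850$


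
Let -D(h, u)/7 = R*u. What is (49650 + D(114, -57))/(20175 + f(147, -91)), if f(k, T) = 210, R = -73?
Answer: 6841/6795 ≈ 1.0068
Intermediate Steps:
D(h, u) = 511*u (D(h, u) = -(-511)*u = 511*u)
(49650 + D(114, -57))/(20175 + f(147, -91)) = (49650 + 511*(-57))/(20175 + 210) = (49650 - 29127)/20385 = 20523*(1/20385) = 6841/6795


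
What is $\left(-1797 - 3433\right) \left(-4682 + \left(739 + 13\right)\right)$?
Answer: $20553900$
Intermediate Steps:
$\left(-1797 - 3433\right) \left(-4682 + \left(739 + 13\right)\right) = - 5230 \left(-4682 + 752\right) = \left(-5230\right) \left(-3930\right) = 20553900$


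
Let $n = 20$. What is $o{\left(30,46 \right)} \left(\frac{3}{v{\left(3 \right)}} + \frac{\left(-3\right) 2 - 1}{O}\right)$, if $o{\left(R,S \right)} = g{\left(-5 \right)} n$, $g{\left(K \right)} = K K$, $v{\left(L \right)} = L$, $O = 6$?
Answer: $- \frac{250}{3} \approx -83.333$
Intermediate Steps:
$g{\left(K \right)} = K^{2}$
$o{\left(R,S \right)} = 500$ ($o{\left(R,S \right)} = \left(-5\right)^{2} \cdot 20 = 25 \cdot 20 = 500$)
$o{\left(30,46 \right)} \left(\frac{3}{v{\left(3 \right)}} + \frac{\left(-3\right) 2 - 1}{O}\right) = 500 \left(\frac{3}{3} + \frac{\left(-3\right) 2 - 1}{6}\right) = 500 \left(3 \cdot \frac{1}{3} + \left(-6 - 1\right) \frac{1}{6}\right) = 500 \left(1 - \frac{7}{6}\right) = 500 \left(- \frac{1}{6}\right) = - \frac{250}{3}$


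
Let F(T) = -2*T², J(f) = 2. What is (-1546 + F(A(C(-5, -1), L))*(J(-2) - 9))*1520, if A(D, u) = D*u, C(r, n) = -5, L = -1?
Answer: -1817920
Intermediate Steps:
(-1546 + F(A(C(-5, -1), L))*(J(-2) - 9))*1520 = (-1546 + (-2*(-5*(-1))²)*(2 - 9))*1520 = (-1546 - 2*5²*(-7))*1520 = (-1546 - 2*25*(-7))*1520 = (-1546 - 50*(-7))*1520 = (-1546 + 350)*1520 = -1196*1520 = -1817920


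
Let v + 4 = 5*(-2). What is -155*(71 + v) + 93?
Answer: -8742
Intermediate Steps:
v = -14 (v = -4 + 5*(-2) = -4 - 10 = -14)
-155*(71 + v) + 93 = -155*(71 - 14) + 93 = -155*57 + 93 = -8835 + 93 = -8742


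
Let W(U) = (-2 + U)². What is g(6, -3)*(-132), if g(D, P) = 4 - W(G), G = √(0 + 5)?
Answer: 660 - 528*√5 ≈ -520.64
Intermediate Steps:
G = √5 ≈ 2.2361
g(D, P) = 4 - (-2 + √5)²
g(6, -3)*(-132) = (-5 + 4*√5)*(-132) = 660 - 528*√5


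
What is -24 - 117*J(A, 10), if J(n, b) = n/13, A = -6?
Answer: 30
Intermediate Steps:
J(n, b) = n/13 (J(n, b) = n*(1/13) = n/13)
-24 - 117*J(A, 10) = -24 - 9*(-6) = -24 - 117*(-6/13) = -24 + 54 = 30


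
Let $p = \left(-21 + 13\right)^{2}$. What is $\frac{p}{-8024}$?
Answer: $- \frac{8}{1003} \approx -0.0079761$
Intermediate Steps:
$p = 64$ ($p = \left(-8\right)^{2} = 64$)
$\frac{p}{-8024} = \frac{64}{-8024} = 64 \left(- \frac{1}{8024}\right) = - \frac{8}{1003}$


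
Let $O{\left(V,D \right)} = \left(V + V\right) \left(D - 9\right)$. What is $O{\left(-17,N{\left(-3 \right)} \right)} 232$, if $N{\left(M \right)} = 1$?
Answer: $63104$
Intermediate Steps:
$O{\left(V,D \right)} = 2 V \left(-9 + D\right)$
$O{\left(-17,N{\left(-3 \right)} \right)} 232 = 2 \left(-17\right) \left(-9 + 1\right) 232 = 2 \left(-17\right) \left(-8\right) 232 = 272 \cdot 232 = 63104$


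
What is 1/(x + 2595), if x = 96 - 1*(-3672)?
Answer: 1/6363 ≈ 0.00015716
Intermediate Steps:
x = 3768 (x = 96 + 3672 = 3768)
1/(x + 2595) = 1/(3768 + 2595) = 1/6363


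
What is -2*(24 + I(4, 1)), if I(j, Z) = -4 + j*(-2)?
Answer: -24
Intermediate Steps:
I(j, Z) = -4 - 2*j
-2*(24 + I(4, 1)) = -2*(24 + (-4 - 2*4)) = -2*(24 + (-4 - 8)) = -2*(24 - 12) = -2*12 = -24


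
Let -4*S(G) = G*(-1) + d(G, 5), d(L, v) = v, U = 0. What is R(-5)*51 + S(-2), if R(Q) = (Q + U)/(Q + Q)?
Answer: 95/4 ≈ 23.750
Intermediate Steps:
S(G) = -5/4 + G/4 (S(G) = -(G*(-1) + 5)/4 = -(-G + 5)/4 = -(5 - G)/4 = -5/4 + G/4)
R(Q) = ½ (R(Q) = (Q + 0)/(Q + Q) = Q/((2*Q)) = Q*(1/(2*Q)) = ½)
R(-5)*51 + S(-2) = (½)*51 + (-5/4 + (¼)*(-2)) = 51/2 + (-5/4 - ½) = 51/2 - 7/4 = 95/4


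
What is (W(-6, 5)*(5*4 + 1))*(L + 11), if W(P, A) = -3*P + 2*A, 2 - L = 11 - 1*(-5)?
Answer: -1764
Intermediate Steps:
L = -14 (L = 2 - (11 - 1*(-5)) = 2 - (11 + 5) = 2 - 1*16 = 2 - 16 = -14)
(W(-6, 5)*(5*4 + 1))*(L + 11) = ((-3*(-6) + 2*5)*(5*4 + 1))*(-14 + 11) = ((18 + 10)*(20 + 1))*(-3) = (28*21)*(-3) = 588*(-3) = -1764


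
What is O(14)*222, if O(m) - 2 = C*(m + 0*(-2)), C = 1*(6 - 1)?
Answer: 15984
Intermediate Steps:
C = 5 (C = 1*5 = 5)
O(m) = 2 + 5*m (O(m) = 2 + 5*(m + 0*(-2)) = 2 + 5*(m + 0) = 2 + 5*m)
O(14)*222 = (2 + 5*14)*222 = (2 + 70)*222 = 72*222 = 15984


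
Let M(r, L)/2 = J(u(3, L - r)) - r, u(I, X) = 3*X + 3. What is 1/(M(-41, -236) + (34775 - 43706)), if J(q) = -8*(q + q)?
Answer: 1/9775 ≈ 0.00010230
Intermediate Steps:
u(I, X) = 3 + 3*X
J(q) = -16*q
M(r, L) = -96 - 96*L + 94*r (M(r, L) = 2*(-16*(3 + 3*(L - r)) - r) = 2*(-16*(3 + (-3*r + 3*L)) - r) = 2*(-16*(3 - 3*r + 3*L) - r) = 2*((-48 - 48*L + 48*r) - r) = 2*(-48 - 48*L + 47*r) = -96 - 96*L + 94*r)
1/(M(-41, -236) + (34775 - 43706)) = 1/((-96 - 96*(-236) + 94*(-41)) + (34775 - 43706)) = 1/((-96 + 22656 - 3854) - 8931) = 1/(18706 - 8931) = 1/9775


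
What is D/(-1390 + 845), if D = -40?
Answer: 8/109 ≈ 0.073395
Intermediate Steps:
D/(-1390 + 845) = -40/(-1390 + 845) = -40/(-545) = -40*(-1/545) = 8/109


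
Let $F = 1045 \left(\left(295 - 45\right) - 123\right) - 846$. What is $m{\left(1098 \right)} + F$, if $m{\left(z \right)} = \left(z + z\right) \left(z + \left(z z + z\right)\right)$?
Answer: $2652460669$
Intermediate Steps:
$m{\left(z \right)} = 2 z \left(z^{2} + 2 z\right)$ ($m{\left(z \right)} = 2 z \left(z + \left(z^{2} + z\right)\right) = 2 z \left(z + \left(z + z^{2}\right)\right) = 2 z \left(z^{2} + 2 z\right)$)
$F = 131869$ ($F = 1045 \left(250 - 123\right) - 846 = 1045 \cdot 127 - 846 = 132715 - 846 = 131869$)
$m{\left(1098 \right)} + F = 2 \cdot 1098^{2} \left(2 + 1098\right) + 131869 = 2 \cdot 1205604 \cdot 1100 + 131869 = 2652328800 + 131869 = 2652460669$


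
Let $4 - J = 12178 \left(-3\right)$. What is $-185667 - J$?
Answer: $-222205$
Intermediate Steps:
$J = 36538$ ($J = 4 - 12178 \left(-3\right) = 4 - -36534 = 4 + 36534 = 36538$)
$-185667 - J = -185667 - 36538 = -222205$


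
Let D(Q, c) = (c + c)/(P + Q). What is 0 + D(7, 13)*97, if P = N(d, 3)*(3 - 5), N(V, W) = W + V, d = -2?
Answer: 2522/5 ≈ 504.40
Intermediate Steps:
N(V, W) = V + W
P = -2 (P = (-2 + 3)*(3 - 5) = 1*(-2) = -2)
D(Q, c) = 2*c/(-2 + Q) (D(Q, c) = (c + c)/(-2 + Q) = (2*c)/(-2 + Q) = 2*c/(-2 + Q))
0 + D(7, 13)*97 = 0 + (2*13/(-2 + 7))*97 = 0 + (2*13/5)*97 = 0 + (2*13*(⅕))*97 = 0 + (26/5)*97 = 0 + 2522/5 = 2522/5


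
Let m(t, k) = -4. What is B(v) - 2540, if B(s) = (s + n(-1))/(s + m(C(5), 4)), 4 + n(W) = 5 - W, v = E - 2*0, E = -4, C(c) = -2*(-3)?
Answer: -10159/4 ≈ -2539.8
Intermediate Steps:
C(c) = 6
v = -4 (v = -4 - 2*0 = -4 + 0 = -4)
n(W) = 1 - W (n(W) = -4 + (5 - W) = 1 - W)
B(s) = (2 + s)/(-4 + s) (B(s) = (s + (1 - 1*(-1)))/(s - 4) = (s + (1 + 1))/(-4 + s) = (s + 2)/(-4 + s) = (2 + s)/(-4 + s))
B(v) - 2540 = (2 - 4)/(-4 - 4) - 2540 = -2/(-8) - 2540 = -⅛*(-2) - 2540 = ¼ - 2540 = -10159/4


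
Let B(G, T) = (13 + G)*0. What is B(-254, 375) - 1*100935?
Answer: -100935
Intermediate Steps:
B(G, T) = 0
B(-254, 375) - 1*100935 = 0 - 1*100935 = 0 - 100935 = -100935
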